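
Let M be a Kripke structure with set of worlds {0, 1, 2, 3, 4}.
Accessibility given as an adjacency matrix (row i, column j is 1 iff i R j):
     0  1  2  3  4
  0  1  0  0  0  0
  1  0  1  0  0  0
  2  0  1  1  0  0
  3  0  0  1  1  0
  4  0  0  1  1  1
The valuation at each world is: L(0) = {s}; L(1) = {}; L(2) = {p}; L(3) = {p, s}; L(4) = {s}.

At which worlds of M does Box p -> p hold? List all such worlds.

Let φ = Box p -> p. Evaluate φ at each world:
  0 (successors {0}): φ is true.
  1 (successors {1}): φ is true.
  2 (successors {1, 2}): φ is true.
  3 (successors {2, 3}): φ is true.
  4 (successors {2, 3, 4}): φ is true.
For instance, at 0:
  At 0: Box p is false, p is false, so Box p -> p is true.
    At 0: Box p requires p at every successor {0}.
      p fails at 0, so Box p is false at 0.
Satisfying worlds: {0, 1, 2, 3, 4}

0, 1, 2, 3, 4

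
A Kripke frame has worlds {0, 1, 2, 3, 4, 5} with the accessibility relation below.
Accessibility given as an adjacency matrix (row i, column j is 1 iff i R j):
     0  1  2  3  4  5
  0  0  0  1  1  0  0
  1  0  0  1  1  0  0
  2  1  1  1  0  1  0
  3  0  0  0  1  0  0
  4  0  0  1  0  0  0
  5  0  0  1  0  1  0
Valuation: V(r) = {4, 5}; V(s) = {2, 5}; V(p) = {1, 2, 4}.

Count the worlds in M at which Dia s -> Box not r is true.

4

Let φ = Dia s -> Box not r. Evaluate φ at each world:
  0 (successors {2, 3}): φ is true.
  1 (successors {2, 3}): φ is true.
  2 (successors {0, 1, 2, 4}): φ is false.
  3 (successors {3}): φ is true.
  4 (successors {2}): φ is true.
  5 (successors {2, 4}): φ is false.
For instance, at 5:
  At 5: Dia s is true, Box not r is false, so Dia s -> Box not r is false.
    At 5: Dia s requires s at some successor in {2, 4}.
      s holds at 2, so Dia s is true at 5.
    At 5: Box not r requires not r at every successor {2, 4}.
      not r fails at 4, so Box not r is false at 5.
Satisfying worlds: {0, 1, 3, 4}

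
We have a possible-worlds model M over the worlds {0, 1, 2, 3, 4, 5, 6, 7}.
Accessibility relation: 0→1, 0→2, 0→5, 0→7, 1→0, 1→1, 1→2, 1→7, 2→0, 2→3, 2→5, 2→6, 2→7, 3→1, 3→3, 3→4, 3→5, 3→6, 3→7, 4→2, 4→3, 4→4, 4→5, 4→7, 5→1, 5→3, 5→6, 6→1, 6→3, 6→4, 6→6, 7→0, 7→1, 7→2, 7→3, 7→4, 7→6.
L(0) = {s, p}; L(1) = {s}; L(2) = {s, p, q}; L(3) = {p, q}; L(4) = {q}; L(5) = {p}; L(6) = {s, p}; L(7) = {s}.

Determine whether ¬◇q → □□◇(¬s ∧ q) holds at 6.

At 6: ¬◇q is false, □□◇(¬s ∧ q) is false, so ¬◇q → □□◇(¬s ∧ q) is true.
  At 6: ◇q is true, so ¬◇q is false.
    At 6: ◇q requires q at some successor in {1, 3, 4, 6}.
      q holds at 3, so ◇q is true at 6.
  At 6: □□◇(¬s ∧ q) requires □◇(¬s ∧ q) at every successor {1, 3, 4, 6}.
    □◇(¬s ∧ q) fails at 1, so □□◇(¬s ∧ q) is false at 6.
      At 1: □◇(¬s ∧ q) requires ◇(¬s ∧ q) at every successor {0, 1, 2, 7}.
        ◇(¬s ∧ q) fails at 0, so □◇(¬s ∧ q) is false at 1.

Yes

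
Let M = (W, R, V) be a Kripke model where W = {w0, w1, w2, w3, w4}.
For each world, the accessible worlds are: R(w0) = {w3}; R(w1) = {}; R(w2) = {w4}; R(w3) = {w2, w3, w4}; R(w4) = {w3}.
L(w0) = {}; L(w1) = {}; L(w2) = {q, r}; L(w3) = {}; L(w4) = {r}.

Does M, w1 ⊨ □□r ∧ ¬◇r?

Yes

At w1: □□r is true, ¬◇r is true, so □□r ∧ ¬◇r is true.
  At w1: no accessible worlds, so □□r holds vacuously.
  At w1: ◇r is false, so ¬◇r is true.
    At w1: no accessible worlds, so ◇r is false.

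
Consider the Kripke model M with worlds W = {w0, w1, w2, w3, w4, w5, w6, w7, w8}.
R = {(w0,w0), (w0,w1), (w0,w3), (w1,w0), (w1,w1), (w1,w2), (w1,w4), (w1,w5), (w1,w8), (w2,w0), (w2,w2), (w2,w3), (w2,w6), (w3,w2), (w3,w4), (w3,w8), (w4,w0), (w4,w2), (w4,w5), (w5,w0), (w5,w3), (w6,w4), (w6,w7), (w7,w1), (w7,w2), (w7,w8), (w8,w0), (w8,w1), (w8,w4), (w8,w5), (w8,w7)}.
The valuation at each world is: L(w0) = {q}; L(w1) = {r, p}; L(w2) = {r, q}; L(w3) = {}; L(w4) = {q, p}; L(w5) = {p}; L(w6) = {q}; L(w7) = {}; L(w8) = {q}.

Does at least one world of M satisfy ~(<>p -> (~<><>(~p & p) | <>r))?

No

Let φ = ~(<>p -> (~<><>(~p & p) | <>r)). Evaluate φ at each world:
  w0 (successors {w0, w1, w3}): φ is false.
  w1 (successors {w0, w1, w2, w4, w5, w8}): φ is false.
  w2 (successors {w0, w2, w3, w6}): φ is false.
  w3 (successors {w2, w4, w8}): φ is false.
  w4 (successors {w0, w2, w5}): φ is false.
  w5 (successors {w0, w3}): φ is false.
  w6 (successors {w4, w7}): φ is false.
  w7 (successors {w1, w2, w8}): φ is false.
  w8 (successors {w0, w1, w4, w5, w7}): φ is false.
For instance, at w2:
  At w2: <>p -> (~<><>(~p & p) | <>r) is true, so ~(<>p -> (~<><>(~p & p) | <>r)) is false.
    At w2: <>p is false, ~<><>(~p & p) | <>r is true, so <>p -> (~<><>(~p & p) | <>r) is true.
      At w2: <>p requires p at some successor in {w0, w2, w3, w6}.
        At w0: p is false.
        At w2: p is false.
        At w3: p is false.
        At w6: p is false.
      So <>p is false at w2.
      At w2: ~<><>(~p & p) is true, <>r is true, so ~<><>(~p & p) | <>r is true.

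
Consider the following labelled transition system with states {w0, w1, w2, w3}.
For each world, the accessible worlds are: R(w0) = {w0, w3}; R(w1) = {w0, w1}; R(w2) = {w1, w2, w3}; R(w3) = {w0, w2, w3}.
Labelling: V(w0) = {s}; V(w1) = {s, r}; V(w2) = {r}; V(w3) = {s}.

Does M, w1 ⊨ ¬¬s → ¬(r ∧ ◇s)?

Recall that ◇ψ holds at a world iff ψ holds at some accessible world.
At w1: ¬¬s is true, ¬(r ∧ ◇s) is false, so ¬¬s → ¬(r ∧ ◇s) is false.
  At w1: r ∧ ◇s is true, so ¬(r ∧ ◇s) is false.
    At w1: r is true, ◇s is true, so r ∧ ◇s is true.
      At w1: ◇s requires s at some successor in {w0, w1}.
        s holds at w0, so ◇s is true at w1.

No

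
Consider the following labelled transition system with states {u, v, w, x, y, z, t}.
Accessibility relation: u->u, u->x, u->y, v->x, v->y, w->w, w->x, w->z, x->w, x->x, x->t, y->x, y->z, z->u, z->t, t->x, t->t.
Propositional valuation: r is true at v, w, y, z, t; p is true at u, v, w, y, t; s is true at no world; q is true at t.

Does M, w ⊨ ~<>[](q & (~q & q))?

Yes

At w: <>[](q & (~q & q)) is false, so ~<>[](q & (~q & q)) is true.
  At w: <>[](q & (~q & q)) requires [](q & (~q & q)) at some successor in {w, x, z}.
    At w: [](q & (~q & q)) is false.
    At x: [](q & (~q & q)) is false.
    At z: [](q & (~q & q)) is false.
  So <>[](q & (~q & q)) is false at w.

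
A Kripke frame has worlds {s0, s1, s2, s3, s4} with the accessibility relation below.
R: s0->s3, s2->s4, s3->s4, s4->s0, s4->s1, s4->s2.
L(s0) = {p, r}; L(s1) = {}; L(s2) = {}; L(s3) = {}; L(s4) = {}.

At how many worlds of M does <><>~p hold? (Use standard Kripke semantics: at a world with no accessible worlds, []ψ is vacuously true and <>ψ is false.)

Let φ = <><>~p. Evaluate φ at each world:
  s0 (successors {s3}): φ is true.
  s1 (successors ∅): φ is false.
  s2 (successors {s4}): φ is true.
  s3 (successors {s4}): φ is true.
  s4 (successors {s0, s1, s2}): φ is true.
For instance, at s2:
  At s2: <><>~p requires <>~p at some successor in {s4}.
    <>~p holds at s4, so <><>~p is true at s2.
      At s4: <>~p requires ~p at some successor in {s0, s1, s2}.
        ~p holds at s1, so <>~p is true at s4.
Satisfying worlds: {s0, s2, s3, s4}

4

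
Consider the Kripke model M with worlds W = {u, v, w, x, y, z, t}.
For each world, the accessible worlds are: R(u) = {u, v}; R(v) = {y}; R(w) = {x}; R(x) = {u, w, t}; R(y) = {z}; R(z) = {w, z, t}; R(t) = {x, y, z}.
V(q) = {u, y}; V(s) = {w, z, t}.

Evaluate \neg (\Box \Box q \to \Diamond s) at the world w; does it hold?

No

At w: \Box \Box q \to \Diamond s is true, so \neg (\Box \Box q \to \Diamond s) is false.
  At w: \Box \Box q is false, \Diamond s is false, so \Box \Box q \to \Diamond s is true.
    At w: \Box \Box q requires \Box q at every successor {x}.
      \Box q fails at x, so \Box \Box q is false at w.
    At w: \Diamond s requires s at some successor in {x}.
      At x: s is false.
    So \Diamond s is false at w.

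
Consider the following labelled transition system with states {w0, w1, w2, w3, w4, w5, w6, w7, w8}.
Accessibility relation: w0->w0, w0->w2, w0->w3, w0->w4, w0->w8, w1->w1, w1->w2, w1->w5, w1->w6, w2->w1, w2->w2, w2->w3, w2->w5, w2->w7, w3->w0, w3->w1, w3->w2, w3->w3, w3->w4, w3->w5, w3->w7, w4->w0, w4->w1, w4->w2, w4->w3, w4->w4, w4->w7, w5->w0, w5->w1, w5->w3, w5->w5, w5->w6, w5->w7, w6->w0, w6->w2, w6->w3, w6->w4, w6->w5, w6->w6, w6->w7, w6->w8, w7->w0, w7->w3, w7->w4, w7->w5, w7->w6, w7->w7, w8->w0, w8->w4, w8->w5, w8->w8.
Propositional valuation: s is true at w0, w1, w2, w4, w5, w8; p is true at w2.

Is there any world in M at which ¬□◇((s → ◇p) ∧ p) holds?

Yes

Let φ = ¬□◇((s → ◇p) ∧ p). Evaluate φ at each world:
  w0 (successors {w0, w2, w3, w4, w8}): φ is true.
  w1 (successors {w1, w2, w5, w6}): φ is true.
  w2 (successors {w1, w2, w3, w5, w7}): φ is true.
  w3 (successors {w0, w1, w2, w3, w4, w5, w7}): φ is true.
  w4 (successors {w0, w1, w2, w3, w4, w7}): φ is true.
  w5 (successors {w0, w1, w3, w5, w6, w7}): φ is true.
  w6 (successors {w0, w2, w3, w4, w5, w6, w7, w8}): φ is true.
  w7 (successors {w0, w3, w4, w5, w6, w7}): φ is true.
  w8 (successors {w0, w4, w5, w8}): φ is true.
Detail at w0 (witness):
  At w0: □◇((s → ◇p) ∧ p) is false, so ¬□◇((s → ◇p) ∧ p) is true.
    At w0: □◇((s → ◇p) ∧ p) requires ◇((s → ◇p) ∧ p) at every successor {w0, w2, w3, w4, w8}.
      ◇((s → ◇p) ∧ p) fails at w8, so □◇((s → ◇p) ∧ p) is false at w0.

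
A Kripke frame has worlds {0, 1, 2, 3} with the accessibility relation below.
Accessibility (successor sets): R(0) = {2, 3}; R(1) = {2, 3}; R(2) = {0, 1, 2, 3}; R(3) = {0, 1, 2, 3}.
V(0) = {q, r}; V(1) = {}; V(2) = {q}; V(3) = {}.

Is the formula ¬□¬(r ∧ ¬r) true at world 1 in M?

No

At 1: □¬(r ∧ ¬r) is true, so ¬□¬(r ∧ ¬r) is false.
  At 1: □¬(r ∧ ¬r) requires ¬(r ∧ ¬r) at every successor {2, 3}.
    At 2: ¬(r ∧ ¬r) is true.
    At 3: ¬(r ∧ ¬r) is true.
  So □¬(r ∧ ¬r) is true at 1.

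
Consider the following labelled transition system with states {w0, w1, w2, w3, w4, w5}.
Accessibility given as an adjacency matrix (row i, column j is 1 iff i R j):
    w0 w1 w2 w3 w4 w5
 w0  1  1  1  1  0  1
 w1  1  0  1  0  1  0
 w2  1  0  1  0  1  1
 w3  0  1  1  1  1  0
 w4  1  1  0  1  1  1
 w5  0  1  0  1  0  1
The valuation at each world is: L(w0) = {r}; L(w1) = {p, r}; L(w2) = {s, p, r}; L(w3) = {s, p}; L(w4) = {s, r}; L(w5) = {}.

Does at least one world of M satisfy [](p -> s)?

Let φ = [](p -> s). Evaluate φ at each world:
  w0 (successors {w0, w1, w2, w3, w5}): φ is false.
  w1 (successors {w0, w2, w4}): φ is true.
  w2 (successors {w0, w2, w4, w5}): φ is true.
  w3 (successors {w1, w2, w3, w4}): φ is false.
  w4 (successors {w0, w1, w3, w4, w5}): φ is false.
  w5 (successors {w1, w3, w5}): φ is false.
Detail at w1 (witness):
  At w1: [](p -> s) requires p -> s at every successor {w0, w2, w4}.
    At w0: p -> s is true.
    At w2: p -> s is true.
    At w4: p -> s is true.
  So [](p -> s) is true at w1.

Yes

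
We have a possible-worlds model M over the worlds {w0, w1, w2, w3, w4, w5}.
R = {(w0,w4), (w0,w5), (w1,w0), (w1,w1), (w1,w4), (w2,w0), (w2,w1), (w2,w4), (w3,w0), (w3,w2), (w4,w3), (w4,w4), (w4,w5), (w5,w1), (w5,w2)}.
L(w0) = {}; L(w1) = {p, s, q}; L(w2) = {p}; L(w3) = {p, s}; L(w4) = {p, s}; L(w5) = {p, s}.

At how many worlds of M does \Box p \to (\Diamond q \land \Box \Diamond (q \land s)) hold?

Let φ = \Box p \to (\Diamond q \land \Box \Diamond (q \land s)). Evaluate φ at each world:
  w0 (successors {w4, w5}): φ is false.
  w1 (successors {w0, w1, w4}): φ is true.
  w2 (successors {w0, w1, w4}): φ is true.
  w3 (successors {w0, w2}): φ is true.
  w4 (successors {w3, w4, w5}): φ is false.
  w5 (successors {w1, w2}): φ is true.
For instance, at w4:
  At w4: \Box p is true, \Diamond q \land \Box \Diamond (q \land s) is false, so \Box p \to (\Diamond q \land \Box \Diamond (q \land s)) is false.
    At w4: \Box p requires p at every successor {w3, w4, w5}.
      At w3: p is true.
      At w4: p is true.
      At w5: p is true.
    So \Box p is true at w4.
    At w4: \Diamond q is false, \Box \Diamond (q \land s) is false, so \Diamond q \land \Box \Diamond (q \land s) is false.
      At w4: \Diamond q requires q at some successor in {w3, w4, w5}.
        At w3: q is false.
        At w4: q is false.
        At w5: q is false.
      So \Diamond q is false at w4.
      At w4: \Box \Diamond (q \land s) requires \Diamond (q \land s) at every successor {w3, w4, w5}.
        \Diamond (q \land s) fails at w3, so \Box \Diamond (q \land s) is false at w4.
Satisfying worlds: {w1, w2, w3, w5}

4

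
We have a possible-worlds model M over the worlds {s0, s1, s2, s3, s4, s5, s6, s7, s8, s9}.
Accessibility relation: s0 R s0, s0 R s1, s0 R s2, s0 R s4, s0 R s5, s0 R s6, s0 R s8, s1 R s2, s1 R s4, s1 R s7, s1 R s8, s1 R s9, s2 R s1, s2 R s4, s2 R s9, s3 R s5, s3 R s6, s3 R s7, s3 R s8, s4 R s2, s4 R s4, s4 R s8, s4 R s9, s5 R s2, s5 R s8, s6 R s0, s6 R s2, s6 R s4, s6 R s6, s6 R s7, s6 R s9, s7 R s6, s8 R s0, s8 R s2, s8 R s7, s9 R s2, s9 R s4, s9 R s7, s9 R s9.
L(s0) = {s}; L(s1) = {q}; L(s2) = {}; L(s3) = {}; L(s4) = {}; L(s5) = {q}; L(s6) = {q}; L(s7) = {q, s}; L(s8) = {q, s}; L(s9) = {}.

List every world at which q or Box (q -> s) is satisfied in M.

s1, s4, s5, s6, s7, s8, s9

Let φ = q or Box (q -> s). Evaluate φ at each world:
  s0 (successors {s0, s1, s2, s4, s5, s6, s8}): φ is false.
  s1 (successors {s2, s4, s7, s8, s9}): φ is true.
  s2 (successors {s1, s4, s9}): φ is false.
  s3 (successors {s5, s6, s7, s8}): φ is false.
  s4 (successors {s2, s4, s8, s9}): φ is true.
  s5 (successors {s2, s8}): φ is true.
  s6 (successors {s0, s2, s4, s6, s7, s9}): φ is true.
  s7 (successors {s6}): φ is true.
  s8 (successors {s0, s2, s7}): φ is true.
  s9 (successors {s2, s4, s7, s9}): φ is true.
For instance, at s2:
  At s2: q is false, Box (q -> s) is false, so q or Box (q -> s) is false.
    At s2: Box (q -> s) requires q -> s at every successor {s1, s4, s9}.
      q -> s fails at s1, so Box (q -> s) is false at s2.
Satisfying worlds: {s1, s4, s5, s6, s7, s8, s9}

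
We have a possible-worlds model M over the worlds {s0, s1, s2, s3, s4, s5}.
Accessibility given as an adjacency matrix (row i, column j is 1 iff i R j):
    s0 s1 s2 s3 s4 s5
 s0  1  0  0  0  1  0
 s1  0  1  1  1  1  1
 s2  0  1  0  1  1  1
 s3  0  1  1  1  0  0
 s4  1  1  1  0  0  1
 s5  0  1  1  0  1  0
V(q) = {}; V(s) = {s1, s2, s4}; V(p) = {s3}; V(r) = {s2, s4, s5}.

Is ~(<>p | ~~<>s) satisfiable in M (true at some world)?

Recall that <>ψ holds at a world iff ψ holds at some accessible world.
Let φ = ~(<>p | ~~<>s). Evaluate φ at each world:
  s0 (successors {s0, s4}): φ is false.
  s1 (successors {s1, s2, s3, s4, s5}): φ is false.
  s2 (successors {s1, s3, s4, s5}): φ is false.
  s3 (successors {s1, s2, s3}): φ is false.
  s4 (successors {s0, s1, s2, s5}): φ is false.
  s5 (successors {s1, s2, s4}): φ is false.
For instance, at s4:
  At s4: <>p | ~~<>s is true, so ~(<>p | ~~<>s) is false.
    At s4: <>p is false, ~~<>s is true, so <>p | ~~<>s is true.
      At s4: <>p requires p at some successor in {s0, s1, s2, s5}.
        At s0: p is false.
        At s1: p is false.
        At s2: p is false.
        At s5: p is false.
      So <>p is false at s4.
      At s4: ~<>s is false, so ~~<>s is true.

No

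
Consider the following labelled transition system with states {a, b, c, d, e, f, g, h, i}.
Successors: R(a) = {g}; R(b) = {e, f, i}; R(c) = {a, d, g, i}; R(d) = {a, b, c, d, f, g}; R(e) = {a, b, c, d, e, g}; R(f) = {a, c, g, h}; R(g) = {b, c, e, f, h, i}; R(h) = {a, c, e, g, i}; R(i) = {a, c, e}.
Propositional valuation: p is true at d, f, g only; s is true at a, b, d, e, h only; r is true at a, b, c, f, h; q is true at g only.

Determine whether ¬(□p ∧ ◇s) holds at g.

Yes

At g: □p ∧ ◇s is false, so ¬(□p ∧ ◇s) is true.
  At g: □p is false, ◇s is true, so □p ∧ ◇s is false.
    At g: □p requires p at every successor {b, c, e, f, h, i}.
      p fails at b, so □p is false at g.
    At g: ◇s requires s at some successor in {b, c, e, f, h, i}.
      s holds at b, so ◇s is true at g.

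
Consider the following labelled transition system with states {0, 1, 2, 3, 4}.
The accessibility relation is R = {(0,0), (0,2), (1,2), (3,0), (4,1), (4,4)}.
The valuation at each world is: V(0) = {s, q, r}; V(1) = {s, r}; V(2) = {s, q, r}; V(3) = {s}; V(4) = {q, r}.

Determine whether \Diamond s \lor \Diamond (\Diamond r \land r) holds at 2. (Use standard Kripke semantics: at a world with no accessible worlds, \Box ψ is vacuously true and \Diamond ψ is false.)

At 2: \Diamond s is false, \Diamond (\Diamond r \land r) is false, so \Diamond s \lor \Diamond (\Diamond r \land r) is false.
  At 2: no accessible worlds, so \Diamond s is false.
  At 2: no accessible worlds, so \Diamond (\Diamond r \land r) is false.

No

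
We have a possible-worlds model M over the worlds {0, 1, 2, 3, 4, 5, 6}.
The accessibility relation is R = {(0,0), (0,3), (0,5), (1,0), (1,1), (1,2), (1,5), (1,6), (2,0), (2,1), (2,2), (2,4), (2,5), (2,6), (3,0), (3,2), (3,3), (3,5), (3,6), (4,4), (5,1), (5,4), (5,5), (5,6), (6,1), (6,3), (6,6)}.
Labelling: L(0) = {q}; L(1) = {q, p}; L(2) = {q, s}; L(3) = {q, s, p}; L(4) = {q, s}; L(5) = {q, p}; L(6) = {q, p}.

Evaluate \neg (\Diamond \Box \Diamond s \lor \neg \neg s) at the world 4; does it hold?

At 4: \Diamond \Box \Diamond s \lor \neg \neg s is true, so \neg (\Diamond \Box \Diamond s \lor \neg \neg s) is false.
  At 4: \Diamond \Box \Diamond s is true, \neg \neg s is true, so \Diamond \Box \Diamond s \lor \neg \neg s is true.
    At 4: \Diamond \Box \Diamond s requires \Box \Diamond s at some successor in {4}.
      \Box \Diamond s holds at 4, so \Diamond \Box \Diamond s is true at 4.

No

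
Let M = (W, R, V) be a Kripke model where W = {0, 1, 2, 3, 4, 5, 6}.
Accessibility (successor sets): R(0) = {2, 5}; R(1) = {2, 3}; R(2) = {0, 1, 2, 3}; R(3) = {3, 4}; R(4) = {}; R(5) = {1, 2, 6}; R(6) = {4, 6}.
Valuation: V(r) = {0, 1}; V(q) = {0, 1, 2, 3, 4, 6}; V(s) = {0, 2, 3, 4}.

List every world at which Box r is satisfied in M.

4

Let φ = Box r. Evaluate φ at each world:
  0 (successors {2, 5}): φ is false.
  1 (successors {2, 3}): φ is false.
  2 (successors {0, 1, 2, 3}): φ is false.
  3 (successors {3, 4}): φ is false.
  4 (successors ∅): φ is true.
  5 (successors {1, 2, 6}): φ is false.
  6 (successors {4, 6}): φ is false.
For instance, at 6:
  At 6: Box r requires r at every successor {4, 6}.
    r fails at 4, so Box r is false at 6.
Satisfying worlds: {4}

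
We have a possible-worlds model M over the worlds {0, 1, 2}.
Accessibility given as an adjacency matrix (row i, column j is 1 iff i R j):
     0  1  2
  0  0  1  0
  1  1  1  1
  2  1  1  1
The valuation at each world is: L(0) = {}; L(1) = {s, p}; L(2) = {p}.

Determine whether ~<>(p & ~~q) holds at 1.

Yes

At 1: <>(p & ~~q) is false, so ~<>(p & ~~q) is true.
  At 1: <>(p & ~~q) requires p & ~~q at some successor in {0, 1, 2}.
    At 0: p & ~~q is false.
    At 1: p & ~~q is false.
    At 2: p & ~~q is false.
  So <>(p & ~~q) is false at 1.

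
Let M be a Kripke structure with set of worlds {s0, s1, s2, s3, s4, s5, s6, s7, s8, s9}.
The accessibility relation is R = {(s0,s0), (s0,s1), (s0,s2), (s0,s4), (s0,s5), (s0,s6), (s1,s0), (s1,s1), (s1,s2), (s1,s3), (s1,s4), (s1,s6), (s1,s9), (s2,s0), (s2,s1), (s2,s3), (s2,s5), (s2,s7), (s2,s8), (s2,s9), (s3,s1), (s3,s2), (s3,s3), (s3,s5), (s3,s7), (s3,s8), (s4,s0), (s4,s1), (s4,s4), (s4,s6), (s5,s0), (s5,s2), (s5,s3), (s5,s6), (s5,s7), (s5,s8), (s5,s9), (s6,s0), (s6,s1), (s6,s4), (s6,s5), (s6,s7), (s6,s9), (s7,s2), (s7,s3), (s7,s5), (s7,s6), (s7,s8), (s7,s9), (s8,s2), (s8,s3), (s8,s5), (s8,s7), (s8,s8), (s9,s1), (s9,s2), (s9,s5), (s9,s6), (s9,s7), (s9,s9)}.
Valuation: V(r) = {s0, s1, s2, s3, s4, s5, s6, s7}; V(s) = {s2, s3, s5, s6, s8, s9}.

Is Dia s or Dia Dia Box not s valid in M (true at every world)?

Recall that Box ψ holds at a world iff ψ holds at every accessible world, and Dia ψ holds iff ψ holds at some accessible world.
Let φ = Dia s or Dia Dia Box not s. Evaluate φ at each world:
  s0 (successors {s0, s1, s2, s4, s5, s6}): φ is true.
  s1 (successors {s0, s1, s2, s3, s4, s6, s9}): φ is true.
  s2 (successors {s0, s1, s3, s5, s7, s8, s9}): φ is true.
  s3 (successors {s1, s2, s3, s5, s7, s8}): φ is true.
  s4 (successors {s0, s1, s4, s6}): φ is true.
  s5 (successors {s0, s2, s3, s6, s7, s8, s9}): φ is true.
  s6 (successors {s0, s1, s4, s5, s7, s9}): φ is true.
  s7 (successors {s2, s3, s5, s6, s8, s9}): φ is true.
  s8 (successors {s2, s3, s5, s7, s8}): φ is true.
  s9 (successors {s1, s2, s5, s6, s7, s9}): φ is true.
For instance, at s6:
  At s6: Dia s is true, Dia Dia Box not s is false, so Dia s or Dia Dia Box not s is true.
    At s6: Dia s requires s at some successor in {s0, s1, s4, s5, s7, s9}.
      s holds at s5, so Dia s is true at s6.
    At s6: Dia Dia Box not s requires Dia Box not s at some successor in {s0, s1, s4, s5, s7, s9}.
      At s0: Dia Box not s is false.
      At s1: Dia Box not s is false.
      At s4: Dia Box not s is false.
      At s5: Dia Box not s is false.
      At s7: Dia Box not s is false.
      At s9: Dia Box not s is false.
    So Dia Dia Box not s is false at s6.

Yes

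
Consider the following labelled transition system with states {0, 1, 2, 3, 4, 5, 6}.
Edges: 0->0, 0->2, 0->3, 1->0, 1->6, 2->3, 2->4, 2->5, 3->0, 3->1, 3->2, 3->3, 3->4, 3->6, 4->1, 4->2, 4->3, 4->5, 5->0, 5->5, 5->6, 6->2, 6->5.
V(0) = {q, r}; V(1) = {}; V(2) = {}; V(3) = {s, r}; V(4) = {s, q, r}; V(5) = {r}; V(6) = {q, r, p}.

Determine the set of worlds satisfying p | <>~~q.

0, 1, 2, 3, 5, 6

Let φ = p | <>~~q. Evaluate φ at each world:
  0 (successors {0, 2, 3}): φ is true.
  1 (successors {0, 6}): φ is true.
  2 (successors {3, 4, 5}): φ is true.
  3 (successors {0, 1, 2, 3, 4, 6}): φ is true.
  4 (successors {1, 2, 3, 5}): φ is false.
  5 (successors {0, 5, 6}): φ is true.
  6 (successors {2, 5}): φ is true.
For instance, at 3:
  At 3: p is false, <>~~q is true, so p | <>~~q is true.
    At 3: <>~~q requires ~~q at some successor in {0, 1, 2, 3, 4, 6}.
      ~~q holds at 0, so <>~~q is true at 3.
Satisfying worlds: {0, 1, 2, 3, 5, 6}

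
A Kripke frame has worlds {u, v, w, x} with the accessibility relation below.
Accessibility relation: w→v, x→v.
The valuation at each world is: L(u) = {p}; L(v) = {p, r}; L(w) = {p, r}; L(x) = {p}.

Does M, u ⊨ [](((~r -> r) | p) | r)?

Yes

At u: no accessible worlds, so [](((~r -> r) | p) | r) holds vacuously.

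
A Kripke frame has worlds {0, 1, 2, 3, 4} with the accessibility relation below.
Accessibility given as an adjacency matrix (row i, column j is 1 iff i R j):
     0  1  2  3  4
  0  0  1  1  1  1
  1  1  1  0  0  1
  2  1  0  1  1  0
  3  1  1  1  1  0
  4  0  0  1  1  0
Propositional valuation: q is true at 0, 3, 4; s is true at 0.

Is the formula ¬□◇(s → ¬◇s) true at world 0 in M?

At 0: □◇(s → ¬◇s) is true, so ¬□◇(s → ¬◇s) is false.
  At 0: □◇(s → ¬◇s) requires ◇(s → ¬◇s) at every successor {1, 2, 3, 4}.
    At 1: ◇(s → ¬◇s) is true.
    At 2: ◇(s → ¬◇s) is true.
    At 3: ◇(s → ¬◇s) is true.
    At 4: ◇(s → ¬◇s) is true.
  So □◇(s → ¬◇s) is true at 0.

No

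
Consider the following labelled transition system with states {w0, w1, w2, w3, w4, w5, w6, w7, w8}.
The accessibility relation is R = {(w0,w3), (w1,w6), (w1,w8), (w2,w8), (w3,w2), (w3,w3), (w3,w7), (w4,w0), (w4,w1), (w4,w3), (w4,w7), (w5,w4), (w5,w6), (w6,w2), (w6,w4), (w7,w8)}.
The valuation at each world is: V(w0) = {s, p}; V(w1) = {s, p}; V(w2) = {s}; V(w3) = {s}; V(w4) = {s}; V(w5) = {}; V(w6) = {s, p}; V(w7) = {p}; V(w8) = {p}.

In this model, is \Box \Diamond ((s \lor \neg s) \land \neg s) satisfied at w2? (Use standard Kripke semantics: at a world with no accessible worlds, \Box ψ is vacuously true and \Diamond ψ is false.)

No

At w2: \Box \Diamond ((s \lor \neg s) \land \neg s) requires \Diamond ((s \lor \neg s) \land \neg s) at every successor {w8}.
  \Diamond ((s \lor \neg s) \land \neg s) fails at w8, so \Box \Diamond ((s \lor \neg s) \land \neg s) is false at w2.
    At w8: no accessible worlds, so \Diamond ((s \lor \neg s) \land \neg s) is false.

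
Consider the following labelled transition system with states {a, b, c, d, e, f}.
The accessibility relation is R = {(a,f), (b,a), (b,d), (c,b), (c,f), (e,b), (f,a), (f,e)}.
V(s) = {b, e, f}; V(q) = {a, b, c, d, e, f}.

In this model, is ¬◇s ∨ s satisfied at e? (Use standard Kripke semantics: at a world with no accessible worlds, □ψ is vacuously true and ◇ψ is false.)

Yes

At e: ¬◇s is false, s is true, so ¬◇s ∨ s is true.
  At e: ◇s is true, so ¬◇s is false.
    At e: ◇s requires s at some successor in {b}.
      s holds at b, so ◇s is true at e.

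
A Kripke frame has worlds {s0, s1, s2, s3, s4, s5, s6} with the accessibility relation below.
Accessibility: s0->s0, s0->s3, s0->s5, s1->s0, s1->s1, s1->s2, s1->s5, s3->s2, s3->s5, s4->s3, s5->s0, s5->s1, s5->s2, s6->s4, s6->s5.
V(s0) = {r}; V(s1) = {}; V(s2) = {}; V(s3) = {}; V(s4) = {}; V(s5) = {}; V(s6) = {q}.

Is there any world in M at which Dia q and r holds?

Let φ = Dia q and r. Evaluate φ at each world:
  s0 (successors {s0, s3, s5}): φ is false.
  s1 (successors {s0, s1, s2, s5}): φ is false.
  s2 (successors ∅): φ is false.
  s3 (successors {s2, s5}): φ is false.
  s4 (successors {s3}): φ is false.
  s5 (successors {s0, s1, s2}): φ is false.
  s6 (successors {s4, s5}): φ is false.
For instance, at s4:
  At s4: Dia q is false, r is false, so Dia q and r is false.
    At s4: Dia q requires q at some successor in {s3}.
      At s3: q is false.
    So Dia q is false at s4.

No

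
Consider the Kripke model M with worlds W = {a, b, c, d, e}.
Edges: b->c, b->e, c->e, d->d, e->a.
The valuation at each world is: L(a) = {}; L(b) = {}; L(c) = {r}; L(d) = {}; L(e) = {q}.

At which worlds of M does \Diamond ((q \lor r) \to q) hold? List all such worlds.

b, c, d, e

Let φ = \Diamond ((q \lor r) \to q). Evaluate φ at each world:
  a (successors ∅): φ is false.
  b (successors {c, e}): φ is true.
  c (successors {e}): φ is true.
  d (successors {d}): φ is true.
  e (successors {a}): φ is true.
For instance, at c:
  At c: \Diamond ((q \lor r) \to q) requires (q \lor r) \to q at some successor in {e}.
    (q \lor r) \to q holds at e, so \Diamond ((q \lor r) \to q) is true at c.
Satisfying worlds: {b, c, d, e}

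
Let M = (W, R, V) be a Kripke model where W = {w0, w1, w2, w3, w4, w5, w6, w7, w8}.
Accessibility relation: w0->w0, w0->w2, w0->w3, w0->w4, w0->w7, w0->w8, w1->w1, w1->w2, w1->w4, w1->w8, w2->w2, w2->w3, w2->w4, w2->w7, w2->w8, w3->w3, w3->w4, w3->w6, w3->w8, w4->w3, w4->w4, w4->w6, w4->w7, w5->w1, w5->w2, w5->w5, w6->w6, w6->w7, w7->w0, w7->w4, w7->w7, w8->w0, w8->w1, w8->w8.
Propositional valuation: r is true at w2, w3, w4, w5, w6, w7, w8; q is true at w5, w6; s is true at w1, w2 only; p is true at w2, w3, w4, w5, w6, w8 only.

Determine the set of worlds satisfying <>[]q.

none

Recall that []ψ holds at a world iff ψ holds at every accessible world, and <>ψ holds iff ψ holds at some accessible world.
Let φ = <>[]q. Evaluate φ at each world:
  w0 (successors {w0, w2, w3, w4, w7, w8}): φ is false.
  w1 (successors {w1, w2, w4, w8}): φ is false.
  w2 (successors {w2, w3, w4, w7, w8}): φ is false.
  w3 (successors {w3, w4, w6, w8}): φ is false.
  w4 (successors {w3, w4, w6, w7}): φ is false.
  w5 (successors {w1, w2, w5}): φ is false.
  w6 (successors {w6, w7}): φ is false.
  w7 (successors {w0, w4, w7}): φ is false.
  w8 (successors {w0, w1, w8}): φ is false.
For instance, at w2:
  At w2: <>[]q requires []q at some successor in {w2, w3, w4, w7, w8}.
    At w2: []q is false.
    At w3: []q is false.
    At w4: []q is false.
    At w7: []q is false.
    At w8: []q is false.
  So <>[]q is false at w2.
Satisfying worlds: none.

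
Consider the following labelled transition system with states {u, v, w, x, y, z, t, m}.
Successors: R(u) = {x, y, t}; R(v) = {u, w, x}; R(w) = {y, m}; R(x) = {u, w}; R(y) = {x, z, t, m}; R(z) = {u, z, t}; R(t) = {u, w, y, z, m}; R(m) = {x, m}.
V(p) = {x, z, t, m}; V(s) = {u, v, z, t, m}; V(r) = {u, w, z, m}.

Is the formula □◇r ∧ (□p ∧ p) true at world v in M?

No

At v: □◇r is false, □p ∧ p is false, so □◇r ∧ (□p ∧ p) is false.
  At v: □◇r requires ◇r at every successor {u, w, x}.
    ◇r fails at u, so □◇r is false at v.
      At u: ◇r requires r at some successor in {x, y, t}.
        At x: r is false.
        At y: r is false.
        At t: r is false.
      So ◇r is false at u.
  At v: □p is false, p is false, so □p ∧ p is false.
    At v: □p requires p at every successor {u, w, x}.
      p fails at u, so □p is false at v.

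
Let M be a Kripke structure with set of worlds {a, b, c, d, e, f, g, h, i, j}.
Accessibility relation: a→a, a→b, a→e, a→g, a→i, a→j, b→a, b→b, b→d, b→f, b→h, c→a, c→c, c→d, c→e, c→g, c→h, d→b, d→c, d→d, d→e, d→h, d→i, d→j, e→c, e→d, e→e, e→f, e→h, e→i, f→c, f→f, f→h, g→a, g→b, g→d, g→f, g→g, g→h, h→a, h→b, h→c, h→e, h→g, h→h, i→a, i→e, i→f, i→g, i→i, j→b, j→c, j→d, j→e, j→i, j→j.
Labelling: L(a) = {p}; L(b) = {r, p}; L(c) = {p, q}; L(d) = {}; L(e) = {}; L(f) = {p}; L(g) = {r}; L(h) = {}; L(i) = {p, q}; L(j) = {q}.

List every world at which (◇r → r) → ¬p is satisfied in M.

Let φ = (◇r → r) → ¬p. Evaluate φ at each world:
  a (successors {a, b, e, g, i, j}): φ is true.
  b (successors {a, b, d, f, h}): φ is false.
  c (successors {a, c, d, e, g, h}): φ is true.
  d (successors {b, c, d, e, h, i, j}): φ is true.
  e (successors {c, d, e, f, h, i}): φ is true.
  f (successors {c, f, h}): φ is false.
  g (successors {a, b, d, f, g, h}): φ is true.
  h (successors {a, b, c, e, g, h}): φ is true.
  i (successors {a, e, f, g, i}): φ is true.
  j (successors {b, c, d, e, i, j}): φ is true.
For instance, at d:
  At d: ◇r → r is false, ¬p is true, so (◇r → r) → ¬p is true.
    At d: ◇r is true, r is false, so ◇r → r is false.
      At d: ◇r requires r at some successor in {b, c, d, e, h, i, j}.
        r holds at b, so ◇r is true at d.
Satisfying worlds: {a, c, d, e, g, h, i, j}

a, c, d, e, g, h, i, j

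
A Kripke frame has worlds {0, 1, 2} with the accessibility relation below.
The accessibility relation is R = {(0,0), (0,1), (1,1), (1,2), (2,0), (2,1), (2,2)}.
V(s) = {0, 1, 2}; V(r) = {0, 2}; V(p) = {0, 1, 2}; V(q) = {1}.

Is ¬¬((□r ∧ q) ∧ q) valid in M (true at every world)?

No

Let φ = ¬¬((□r ∧ q) ∧ q). Evaluate φ at each world:
  0 (successors {0, 1}): φ is false.
  1 (successors {1, 2}): φ is false.
  2 (successors {0, 1, 2}): φ is false.
Detail at 0 (counterexample):
  At 0: ¬((□r ∧ q) ∧ q) is true, so ¬¬((□r ∧ q) ∧ q) is false.
    At 0: (□r ∧ q) ∧ q is false, so ¬((□r ∧ q) ∧ q) is true.
      At 0: □r ∧ q is false, q is false, so (□r ∧ q) ∧ q is false.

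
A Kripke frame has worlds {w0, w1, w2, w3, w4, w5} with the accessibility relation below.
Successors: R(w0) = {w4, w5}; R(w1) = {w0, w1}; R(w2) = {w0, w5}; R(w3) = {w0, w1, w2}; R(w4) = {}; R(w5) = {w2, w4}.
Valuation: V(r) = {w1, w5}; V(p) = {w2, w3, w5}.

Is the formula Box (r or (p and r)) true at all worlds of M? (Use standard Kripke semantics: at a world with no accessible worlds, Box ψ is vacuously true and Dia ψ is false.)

Let φ = Box (r or (p and r)). Evaluate φ at each world:
  w0 (successors {w4, w5}): φ is false.
  w1 (successors {w0, w1}): φ is false.
  w2 (successors {w0, w5}): φ is false.
  w3 (successors {w0, w1, w2}): φ is false.
  w4 (successors ∅): φ is true.
  w5 (successors {w2, w4}): φ is false.
Detail at w0 (counterexample):
  At w0: Box (r or (p and r)) requires r or (p and r) at every successor {w4, w5}.
    r or (p and r) fails at w4, so Box (r or (p and r)) is false at w0.

No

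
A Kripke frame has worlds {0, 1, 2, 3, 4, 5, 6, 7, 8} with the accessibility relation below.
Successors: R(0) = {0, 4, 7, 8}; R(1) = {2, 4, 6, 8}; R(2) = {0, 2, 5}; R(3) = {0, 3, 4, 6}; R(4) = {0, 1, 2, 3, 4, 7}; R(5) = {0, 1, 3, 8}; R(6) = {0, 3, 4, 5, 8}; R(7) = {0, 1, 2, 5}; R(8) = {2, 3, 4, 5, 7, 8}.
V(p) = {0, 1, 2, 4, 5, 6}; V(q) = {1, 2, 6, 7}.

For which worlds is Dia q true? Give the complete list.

Let φ = Dia q. Evaluate φ at each world:
  0 (successors {0, 4, 7, 8}): φ is true.
  1 (successors {2, 4, 6, 8}): φ is true.
  2 (successors {0, 2, 5}): φ is true.
  3 (successors {0, 3, 4, 6}): φ is true.
  4 (successors {0, 1, 2, 3, 4, 7}): φ is true.
  5 (successors {0, 1, 3, 8}): φ is true.
  6 (successors {0, 3, 4, 5, 8}): φ is false.
  7 (successors {0, 1, 2, 5}): φ is true.
  8 (successors {2, 3, 4, 5, 7, 8}): φ is true.
For instance, at 7:
  At 7: Dia q requires q at some successor in {0, 1, 2, 5}.
    q holds at 1, so Dia q is true at 7.
Satisfying worlds: {0, 1, 2, 3, 4, 5, 7, 8}

0, 1, 2, 3, 4, 5, 7, 8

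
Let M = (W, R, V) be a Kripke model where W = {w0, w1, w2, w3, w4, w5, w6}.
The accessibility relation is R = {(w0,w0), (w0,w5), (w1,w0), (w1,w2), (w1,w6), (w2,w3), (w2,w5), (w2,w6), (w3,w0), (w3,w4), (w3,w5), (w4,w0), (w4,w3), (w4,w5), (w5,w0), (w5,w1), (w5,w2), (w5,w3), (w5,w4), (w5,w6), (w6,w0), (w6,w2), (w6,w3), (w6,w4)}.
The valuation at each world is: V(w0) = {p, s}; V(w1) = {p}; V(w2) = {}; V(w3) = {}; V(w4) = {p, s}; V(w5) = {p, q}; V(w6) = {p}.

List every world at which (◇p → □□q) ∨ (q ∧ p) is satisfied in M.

w5

Let φ = (◇p → □□q) ∨ (q ∧ p). Evaluate φ at each world:
  w0 (successors {w0, w5}): φ is false.
  w1 (successors {w0, w2, w6}): φ is false.
  w2 (successors {w3, w5, w6}): φ is false.
  w3 (successors {w0, w4, w5}): φ is false.
  w4 (successors {w0, w3, w5}): φ is false.
  w5 (successors {w0, w1, w2, w3, w4, w6}): φ is true.
  w6 (successors {w0, w2, w3, w4}): φ is false.
For instance, at w0:
  At w0: ◇p → □□q is false, q ∧ p is false, so (◇p → □□q) ∨ (q ∧ p) is false.
    At w0: ◇p is true, □□q is false, so ◇p → □□q is false.
      At w0: ◇p requires p at some successor in {w0, w5}.
        p holds at w0, so ◇p is true at w0.
      At w0: □□q requires □q at every successor {w0, w5}.
        □q fails at w0, so □□q is false at w0.
Satisfying worlds: {w5}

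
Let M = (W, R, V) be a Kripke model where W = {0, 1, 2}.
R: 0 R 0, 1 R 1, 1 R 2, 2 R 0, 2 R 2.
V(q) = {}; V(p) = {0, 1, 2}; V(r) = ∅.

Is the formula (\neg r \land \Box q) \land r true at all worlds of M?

No

Let φ = (\neg r \land \Box q) \land r. Evaluate φ at each world:
  0 (successors {0}): φ is false.
  1 (successors {1, 2}): φ is false.
  2 (successors {0, 2}): φ is false.
Detail at 0 (counterexample):
  At 0: \neg r \land \Box q is false, r is false, so (\neg r \land \Box q) \land r is false.
    At 0: \neg r is true, \Box q is false, so \neg r \land \Box q is false.
      At 0: \Box q requires q at every successor {0}.
        q fails at 0, so \Box q is false at 0.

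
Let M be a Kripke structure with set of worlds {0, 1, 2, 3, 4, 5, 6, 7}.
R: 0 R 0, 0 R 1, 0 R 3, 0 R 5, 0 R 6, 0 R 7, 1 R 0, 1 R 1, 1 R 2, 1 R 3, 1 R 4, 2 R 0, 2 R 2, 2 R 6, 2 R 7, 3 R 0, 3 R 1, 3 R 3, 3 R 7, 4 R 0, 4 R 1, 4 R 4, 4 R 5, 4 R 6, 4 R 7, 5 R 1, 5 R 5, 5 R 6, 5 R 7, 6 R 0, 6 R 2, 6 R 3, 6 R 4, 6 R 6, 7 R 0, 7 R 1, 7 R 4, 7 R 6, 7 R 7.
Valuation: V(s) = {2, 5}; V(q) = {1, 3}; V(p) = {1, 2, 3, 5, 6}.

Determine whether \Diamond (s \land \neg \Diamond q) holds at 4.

Recall that \Diamond ψ holds at a world iff ψ holds at some accessible world.
At 4: \Diamond (s \land \neg \Diamond q) requires s \land \neg \Diamond q at some successor in {0, 1, 4, 5, 6, 7}.
  At 0: s \land \neg \Diamond q is false.
  At 1: s \land \neg \Diamond q is false.
  At 4: s \land \neg \Diamond q is false.
  At 5: s \land \neg \Diamond q is false.
  At 6: s \land \neg \Diamond q is false.
  At 7: s \land \neg \Diamond q is false.
So \Diamond (s \land \neg \Diamond q) is false at 4.

No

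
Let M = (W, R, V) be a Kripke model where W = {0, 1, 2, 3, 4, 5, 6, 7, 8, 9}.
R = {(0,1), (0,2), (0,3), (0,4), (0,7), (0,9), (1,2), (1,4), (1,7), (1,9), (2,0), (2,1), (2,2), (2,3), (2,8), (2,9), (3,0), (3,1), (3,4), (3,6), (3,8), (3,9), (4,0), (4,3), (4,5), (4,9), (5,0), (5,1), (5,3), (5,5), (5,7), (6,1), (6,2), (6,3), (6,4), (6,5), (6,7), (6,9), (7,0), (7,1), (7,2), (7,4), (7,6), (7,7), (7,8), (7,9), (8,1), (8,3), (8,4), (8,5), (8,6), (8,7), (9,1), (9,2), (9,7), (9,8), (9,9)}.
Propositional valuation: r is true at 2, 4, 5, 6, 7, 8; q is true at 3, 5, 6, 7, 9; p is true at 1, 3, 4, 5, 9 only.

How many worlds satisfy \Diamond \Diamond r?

10

Recall that \Diamond ψ holds at a world iff ψ holds at some accessible world.
Let φ = \Diamond \Diamond r. Evaluate φ at each world:
  0 (successors {1, 2, 3, 4, 7, 9}): φ is true.
  1 (successors {2, 4, 7, 9}): φ is true.
  2 (successors {0, 1, 2, 3, 8, 9}): φ is true.
  3 (successors {0, 1, 4, 6, 8, 9}): φ is true.
  4 (successors {0, 3, 5, 9}): φ is true.
  5 (successors {0, 1, 3, 5, 7}): φ is true.
  6 (successors {1, 2, 3, 4, 5, 7, 9}): φ is true.
  7 (successors {0, 1, 2, 4, 6, 7, 8, 9}): φ is true.
  8 (successors {1, 3, 4, 5, 6, 7}): φ is true.
  9 (successors {1, 2, 7, 8, 9}): φ is true.
For instance, at 2:
  At 2: \Diamond \Diamond r requires \Diamond r at some successor in {0, 1, 2, 3, 8, 9}.
    \Diamond r holds at 0, so \Diamond \Diamond r is true at 2.
      At 0: \Diamond r requires r at some successor in {1, 2, 3, 4, 7, 9}.
        r holds at 2, so \Diamond r is true at 0.
Satisfying worlds: {0, 1, 2, 3, 4, 5, 6, 7, 8, 9}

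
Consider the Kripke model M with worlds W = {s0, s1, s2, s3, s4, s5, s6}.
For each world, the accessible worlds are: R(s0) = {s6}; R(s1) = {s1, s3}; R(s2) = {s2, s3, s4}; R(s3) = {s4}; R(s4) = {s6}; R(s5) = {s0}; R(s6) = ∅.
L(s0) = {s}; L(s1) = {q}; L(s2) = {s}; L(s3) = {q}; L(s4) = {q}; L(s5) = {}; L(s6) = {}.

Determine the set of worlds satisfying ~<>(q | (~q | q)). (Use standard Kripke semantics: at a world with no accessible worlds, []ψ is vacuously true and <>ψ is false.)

Recall that <>ψ holds at a world iff ψ holds at some accessible world.
Let φ = ~<>(q | (~q | q)). Evaluate φ at each world:
  s0 (successors {s6}): φ is false.
  s1 (successors {s1, s3}): φ is false.
  s2 (successors {s2, s3, s4}): φ is false.
  s3 (successors {s4}): φ is false.
  s4 (successors {s6}): φ is false.
  s5 (successors {s0}): φ is false.
  s6 (successors ∅): φ is true.
For instance, at s3:
  At s3: <>(q | (~q | q)) is true, so ~<>(q | (~q | q)) is false.
    At s3: <>(q | (~q | q)) requires q | (~q | q) at some successor in {s4}.
      q | (~q | q) holds at s4, so <>(q | (~q | q)) is true at s3.
Satisfying worlds: {s6}

s6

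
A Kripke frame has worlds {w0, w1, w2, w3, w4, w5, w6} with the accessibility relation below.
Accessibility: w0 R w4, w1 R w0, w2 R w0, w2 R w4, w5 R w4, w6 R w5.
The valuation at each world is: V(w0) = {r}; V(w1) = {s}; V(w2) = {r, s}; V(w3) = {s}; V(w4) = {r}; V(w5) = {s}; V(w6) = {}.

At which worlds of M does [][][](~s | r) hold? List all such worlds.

w0, w1, w2, w3, w4, w5, w6

Recall that []ψ holds at a world iff ψ holds at every accessible world, and <>ψ holds iff ψ holds at some accessible world.
Let φ = [][][](~s | r). Evaluate φ at each world:
  w0 (successors {w4}): φ is true.
  w1 (successors {w0}): φ is true.
  w2 (successors {w0, w4}): φ is true.
  w3 (successors ∅): φ is true.
  w4 (successors ∅): φ is true.
  w5 (successors {w4}): φ is true.
  w6 (successors {w5}): φ is true.
For instance, at w0:
  At w0: [][][](~s | r) requires [][](~s | r) at every successor {w4}.
      At w4: no accessible worlds, so [][](~s | r) holds vacuously.
  So [][][](~s | r) is true at w0.
Satisfying worlds: {w0, w1, w2, w3, w4, w5, w6}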